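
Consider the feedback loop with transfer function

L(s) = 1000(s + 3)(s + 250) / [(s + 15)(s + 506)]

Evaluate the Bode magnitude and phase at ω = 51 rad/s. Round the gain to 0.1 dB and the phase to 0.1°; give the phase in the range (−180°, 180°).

53.7 dB, 18.8°

At s = jω = j51:
zero (s+3): 3 + j51 → |·| = √(3²+51²) = √2610 ≈ 51.088, ∠ = arctan(51/3) ≈ 86.63°
zero (s+250): 250 + j51 → |·| = √(250²+51²) = √65101 ≈ 255.15, ∠ = arctan(51/250) ≈ 11.53°
pole (s+15): 15 + j51 → |·| = √(15²+51²) = √2826 ≈ 53.16, ∠ = arctan(51/15) ≈ 73.61°
pole (s+506): 506 + j51 → |·| = √(506²+51²) = √258637 ≈ 508.56, ∠ = arctan(51/506) ≈ 5.76°
|L| = 1000 · 13035 / 27035 ≈ 482.15
Gain = 20 log₁₀(482.15) ≈ 53.66 dB
∠L = 98.16° − 79.37° = 18.79°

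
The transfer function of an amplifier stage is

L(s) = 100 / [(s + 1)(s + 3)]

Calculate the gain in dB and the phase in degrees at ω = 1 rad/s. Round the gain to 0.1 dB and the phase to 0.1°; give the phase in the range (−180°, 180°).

27.0 dB, -63.4°

At s = jω = j1:
pole (s+1): 1 + j1 → |·| = √(1²+1²) = √2 ≈ 1.4142, ∠ = arctan(1/1) ≈ 45.00°
pole (s+3): 3 + j1 → |·| = √(3²+1²) = √10 ≈ 3.1623, ∠ = arctan(1/3) ≈ 18.43°
|L| = 100 / 4.4721 ≈ 22.361
Gain = 20 log₁₀(22.361) ≈ 26.99 dB
∠L = 0.00° − 63.43° = -63.43°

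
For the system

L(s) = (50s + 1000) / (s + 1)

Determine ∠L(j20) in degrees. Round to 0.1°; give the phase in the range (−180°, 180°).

Substitute s = j20:
Numerator: 50(j20) + 1000 = 1000 + j1000
Denominator: (j20) + 1 = 1 + j20
|N| = √(1000² + 1000²) ≈ 1414.2, ∠N ≈ 45.00°
|D| = √(1² + 20²) ≈ 20.025, ∠D ≈ 87.14°
∠L = 45.00° − 87.14° = -42.14°

-42.1°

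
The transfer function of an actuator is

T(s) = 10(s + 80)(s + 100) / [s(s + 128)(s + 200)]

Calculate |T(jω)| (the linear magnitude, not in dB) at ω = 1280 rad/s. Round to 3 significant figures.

0.00772

At s = jω = j1280:
zero (s+80): 80 + j1280 → |·| = √(80²+1280²) = √1644800 ≈ 1282.5, ∠ = arctan(1280/80) ≈ 86.42°
zero (s+100): 100 + j1280 → |·| = √(100²+1280²) = √1648400 ≈ 1283.9, ∠ = arctan(1280/100) ≈ 85.53°
pole (s+128): 128 + j1280 → |·| = √(128²+1280²) = √1654784 ≈ 1286.4, ∠ = arctan(1280/128) ≈ 84.29°
pole (s+200): 200 + j1280 → |·| = √(200²+1280²) = √1678400 ≈ 1295.5, ∠ = arctan(1280/200) ≈ 81.12°
pole at origin: |s| = 1280, ∠ = 90.00° (in denominator)
|T| = 10 · 1.6466e+06 / 2.1332e+09 ≈ 0.0077189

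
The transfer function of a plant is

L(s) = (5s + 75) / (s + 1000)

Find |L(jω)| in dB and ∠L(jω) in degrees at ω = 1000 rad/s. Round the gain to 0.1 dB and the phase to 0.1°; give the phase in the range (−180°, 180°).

11.0 dB, 44.1°

Substitute s = j1000:
Numerator: 5(j1000) + 75 = 75 + j5000
Denominator: (j1000) + 1000 = 1000 + j1000
|N| = √(75² + 5000²) ≈ 5000.6, ∠N ≈ 89.14°
|D| = √(1000² + 1000²) ≈ 1414.2, ∠D ≈ 45.00°
|L| = 5000.6 / 1414.2 ≈ 3.536
Gain = 20 log₁₀(3.536) ≈ 10.97 dB
∠L = 89.14° − 45.00° = 44.14°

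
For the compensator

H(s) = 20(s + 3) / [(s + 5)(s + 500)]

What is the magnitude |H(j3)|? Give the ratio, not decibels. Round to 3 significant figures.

At s = jω = j3:
zero (s+3): 3 + j3 → |·| = √(3²+3²) = √18 ≈ 4.2426, ∠ = arctan(3/3) ≈ 45.00°
pole (s+5): 5 + j3 → |·| = √(5²+3²) = √34 ≈ 5.831, ∠ = arctan(3/5) ≈ 30.96°
pole (s+500): 500 + j3 → |·| = √(500²+3²) = √250009 ≈ 500.01, ∠ = arctan(3/500) ≈ 0.34°
|H| = 20 · 4.2426 / 2915.6 ≈ 0.029103

0.0291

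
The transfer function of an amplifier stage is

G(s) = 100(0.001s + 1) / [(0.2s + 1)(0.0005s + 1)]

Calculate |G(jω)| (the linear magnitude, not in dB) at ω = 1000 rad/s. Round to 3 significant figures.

At ω = 1000 rad/s:
zero (1 + j1000·0.001) = 1 + j1 → |·| ≈ 1.4142, ∠ ≈ 45.00°
pole (1 + j1000·0.2) = 1 + j200 → |·| ≈ 200, ∠ ≈ 89.71°
pole (1 + j1000·0.0005) = 1 + j0.5 → |·| ≈ 1.118, ∠ ≈ 26.57°
|G| = 100 · 1.4142 / (200 · 1.118) ≈ 0.63247

0.632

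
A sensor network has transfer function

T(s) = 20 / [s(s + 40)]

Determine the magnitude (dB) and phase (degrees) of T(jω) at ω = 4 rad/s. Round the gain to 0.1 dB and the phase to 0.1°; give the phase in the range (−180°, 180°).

-18.1 dB, -95.7°

At s = jω = j4:
pole (s+40): 40 + j4 → |·| = √(40²+4²) = √1616 ≈ 40.2, ∠ = arctan(4/40) ≈ 5.71°
pole at origin: |s| = 4, ∠ = 90.00° (in denominator)
|T| = 20 / 160.8 ≈ 0.12438
Gain = 20 log₁₀(0.12438) ≈ -18.10 dB
∠T = 0.00° − 95.71° = -95.71°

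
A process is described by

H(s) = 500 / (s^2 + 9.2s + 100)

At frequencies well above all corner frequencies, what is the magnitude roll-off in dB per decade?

-40 dB/decade

Each pole contributes −20 dB/decade at high frequency; each zero contributes +20 dB/decade.
Net: 0 zero(s) − 2 pole(s) → -40 dB/decade.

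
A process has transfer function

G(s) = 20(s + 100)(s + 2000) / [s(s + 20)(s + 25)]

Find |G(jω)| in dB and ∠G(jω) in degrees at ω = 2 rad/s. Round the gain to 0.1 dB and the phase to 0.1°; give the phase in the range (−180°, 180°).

72.0 dB, -99.1°

At s = jω = j2:
zero (s+100): 100 + j2 → |·| = √(100²+2²) = √10004 ≈ 100.02, ∠ = arctan(2/100) ≈ 1.15°
zero (s+2000): 2000 + j2 → |·| = √(2000²+2²) = √4000004 ≈ 2000, ∠ = arctan(2/2000) ≈ 0.06°
pole (s+20): 20 + j2 → |·| = √(20²+2²) = √404 ≈ 20.1, ∠ = arctan(2/20) ≈ 5.71°
pole (s+25): 25 + j2 → |·| = √(25²+2²) = √629 ≈ 25.08, ∠ = arctan(2/25) ≈ 4.57°
pole at origin: |s| = 2, ∠ = 90.00° (in denominator)
|G| = 20 · 2.0004e+05 / 1008.2 ≈ 3968.3
Gain = 20 log₁₀(3968.3) ≈ 71.97 dB
∠G = 1.21° − 100.28° = -99.07°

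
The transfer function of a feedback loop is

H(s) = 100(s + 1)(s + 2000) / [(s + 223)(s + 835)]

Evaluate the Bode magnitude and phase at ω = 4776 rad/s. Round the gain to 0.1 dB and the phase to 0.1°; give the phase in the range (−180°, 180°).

40.6 dB, -10.1°

At s = jω = j4776:
zero (s+1): 1 + j4776 → |·| = √(1²+4776²) = √22810177 ≈ 4776, ∠ = arctan(4776/1) ≈ 89.99°
zero (s+2000): 2000 + j4776 → |·| = √(2000²+4776²) = √26810176 ≈ 5177.9, ∠ = arctan(4776/2000) ≈ 67.28°
pole (s+223): 223 + j4776 → |·| = √(223²+4776²) = √22859905 ≈ 4781.2, ∠ = arctan(4776/223) ≈ 87.33°
pole (s+835): 835 + j4776 → |·| = √(835²+4776²) = √23507401 ≈ 4848.4, ∠ = arctan(4776/835) ≈ 80.08°
|H| = 100 · 2.473e+07 / 2.3181e+07 ≈ 106.68
Gain = 20 log₁₀(106.68) ≈ 40.56 dB
∠H = 157.27° − 167.41° = -10.14°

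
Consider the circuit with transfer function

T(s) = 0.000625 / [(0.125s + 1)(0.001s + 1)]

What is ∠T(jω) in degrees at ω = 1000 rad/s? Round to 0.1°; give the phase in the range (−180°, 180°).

-134.5°

At ω = 1000 rad/s:
pole (1 + j1000·0.125) = 1 + j125 → |·| ≈ 125, ∠ ≈ 89.54°
pole (1 + j1000·0.001) = 1 + j1 → |·| ≈ 1.4142, ∠ ≈ 45.00°
∠T = (0°) − (89.54° + 45.00°) = -134.54°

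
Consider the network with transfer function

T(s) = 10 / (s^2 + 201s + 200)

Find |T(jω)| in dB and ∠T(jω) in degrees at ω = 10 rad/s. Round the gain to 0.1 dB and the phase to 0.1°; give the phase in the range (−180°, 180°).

-46.1 dB, -87.2°

Substitute s = j10:
Numerator: 10 = 10 + j0
Denominator: (j10)^2 + 201(j10) + 200 = 100 + j2010
|N| = √(10² + 0²) ≈ 10, ∠N ≈ 0.00°
|D| = √(100² + 2010²) ≈ 2012.5, ∠D ≈ 87.15°
|T| = 10 / 2012.5 ≈ 0.0049689
Gain = 20 log₁₀(0.0049689) ≈ -46.07 dB
∠T = 0.00° − 87.15° = -87.15°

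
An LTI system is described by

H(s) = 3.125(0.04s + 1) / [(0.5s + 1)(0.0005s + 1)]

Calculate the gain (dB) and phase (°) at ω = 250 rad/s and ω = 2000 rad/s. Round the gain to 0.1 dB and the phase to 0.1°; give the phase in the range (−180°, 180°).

ω = 250: -12.1 dB, -12.4°; ω = 2000: -15.1 dB, -45.7°

At ω = 250 rad/s:
zero (1 + j250·0.04) = 1 + j10 → |·| ≈ 10.05, ∠ ≈ 84.29°
pole (1 + j250·0.5) = 1 + j125 → |·| ≈ 125, ∠ ≈ 89.54°
pole (1 + j250·0.0005) = 1 + j0.125 → |·| ≈ 1.0078, ∠ ≈ 7.13°
|H| = 3.125 · 10.05 / (125 · 1.0078) ≈ 0.24931
Gain = 20 log₁₀(0.24931) ≈ -12.07 dB
∠H = (84.29°) − (89.54° + 7.13°) = -12.38°

At ω = 2000 rad/s:
zero (1 + j2000·0.04) = 1 + j80 → |·| ≈ 80.006, ∠ ≈ 89.28°
pole (1 + j2000·0.5) = 1 + j1000 → |·| ≈ 1000, ∠ ≈ 89.94°
pole (1 + j2000·0.0005) = 1 + j1 → |·| ≈ 1.4142, ∠ ≈ 45.00°
|H| = 3.125 · 80.006 / (1000 · 1.4142) ≈ 0.17679
Gain = 20 log₁₀(0.17679) ≈ -15.05 dB
∠H = (89.28°) − (89.94° + 45.00°) = -45.66°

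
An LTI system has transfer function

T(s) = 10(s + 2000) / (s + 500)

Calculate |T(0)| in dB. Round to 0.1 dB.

T(0) = 10·2000 / (500) = 40
20 log₁₀(40) ≈ 32.04 dB

32.0 dB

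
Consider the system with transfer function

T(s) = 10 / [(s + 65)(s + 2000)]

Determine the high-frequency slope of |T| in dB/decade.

-40 dB/decade

Each pole contributes −20 dB/decade at high frequency; each zero contributes +20 dB/decade.
Net: 0 zero(s) − 2 pole(s) → -40 dB/decade.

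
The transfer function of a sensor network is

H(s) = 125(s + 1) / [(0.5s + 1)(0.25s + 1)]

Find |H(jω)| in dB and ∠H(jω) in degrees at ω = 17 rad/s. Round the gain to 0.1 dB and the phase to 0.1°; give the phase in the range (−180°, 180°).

At ω = 17 rad/s:
zero (1 + j17·1) = 1 + j17 → |·| ≈ 17.029, ∠ ≈ 86.63°
pole (1 + j17·0.5) = 1 + j8.5 → |·| ≈ 8.5586, ∠ ≈ 83.29°
pole (1 + j17·0.25) = 1 + j4.25 → |·| ≈ 4.3661, ∠ ≈ 76.76°
|H| = 125 · 17.029 / (8.5586 · 4.3661) ≈ 56.964
Gain = 20 log₁₀(56.964) ≈ 35.11 dB
∠H = (86.63°) − (83.29° + 76.76°) = -73.42°

35.1 dB, -73.4°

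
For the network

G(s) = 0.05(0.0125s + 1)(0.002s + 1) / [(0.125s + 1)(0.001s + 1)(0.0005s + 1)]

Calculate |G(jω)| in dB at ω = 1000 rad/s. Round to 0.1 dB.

-43.0 dB

At ω = 1000 rad/s:
zero (1 + j1000·0.0125) = 1 + j12.5 → |·| ≈ 12.54, ∠ ≈ 85.43°
zero (1 + j1000·0.002) = 1 + j2 → |·| ≈ 2.2361, ∠ ≈ 63.43°
pole (1 + j1000·0.125) = 1 + j125 → |·| ≈ 125, ∠ ≈ 89.54°
pole (1 + j1000·0.001) = 1 + j1 → |·| ≈ 1.4142, ∠ ≈ 45.00°
pole (1 + j1000·0.0005) = 1 + j0.5 → |·| ≈ 1.118, ∠ ≈ 26.57°
|G| = 0.05 · 12.54 · 2.2361 / (125 · 1.4142 · 1.118) ≈ 0.0070941
Gain = 20 log₁₀(0.0070941) ≈ -42.98 dB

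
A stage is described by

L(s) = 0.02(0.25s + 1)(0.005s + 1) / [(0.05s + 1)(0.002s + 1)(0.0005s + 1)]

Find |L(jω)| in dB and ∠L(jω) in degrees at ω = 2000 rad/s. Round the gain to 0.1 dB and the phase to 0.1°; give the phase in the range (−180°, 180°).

At ω = 2000 rad/s:
zero (1 + j2000·0.25) = 1 + j500 → |·| ≈ 500, ∠ ≈ 89.89°
zero (1 + j2000·0.005) = 1 + j10 → |·| ≈ 10.05, ∠ ≈ 84.29°
pole (1 + j2000·0.05) = 1 + j100 → |·| ≈ 100, ∠ ≈ 89.43°
pole (1 + j2000·0.002) = 1 + j4 → |·| ≈ 4.1231, ∠ ≈ 75.96°
pole (1 + j2000·0.0005) = 1 + j1 → |·| ≈ 1.4142, ∠ ≈ 45.00°
|L| = 0.02 · 500 · 10.05 / (100 · 4.1231 · 1.4142) ≈ 0.17236
Gain = 20 log₁₀(0.17236) ≈ -15.27 dB
∠L = (89.89° + 84.29°) − (89.43° + 75.96° + 45.00°) = -36.21°

-15.3 dB, -36.2°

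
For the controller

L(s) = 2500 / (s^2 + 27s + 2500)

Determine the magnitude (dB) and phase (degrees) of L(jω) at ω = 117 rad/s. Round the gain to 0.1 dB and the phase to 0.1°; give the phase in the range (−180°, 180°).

At s = jω = j117:
quadratic: (j117)² + 27·j117 + 2500 = -11189 + j3159 → |·| ≈ 11626, ∠ ≈ 164.23°
|L| = 2500 / 11626 ≈ 0.21504
Gain = 20 log₁₀(0.21504) ≈ -13.35 dB
∠L = 0.00° − 164.23° = -164.23°

-13.4 dB, -164.2°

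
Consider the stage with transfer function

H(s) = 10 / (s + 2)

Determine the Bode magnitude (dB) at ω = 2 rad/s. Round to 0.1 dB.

Substitute s = j2:
Numerator: 10 = 10 + j0
Denominator: (j2) + 2 = 2 + j2
|N| = √(10² + 0²) ≈ 10, ∠N ≈ 0.00°
|D| = √(2² + 2²) ≈ 2.8284, ∠D ≈ 45.00°
|H| = 10 / 2.8284 ≈ 3.5356
Gain = 20 log₁₀(3.5356) ≈ 10.97 dB

11.0 dB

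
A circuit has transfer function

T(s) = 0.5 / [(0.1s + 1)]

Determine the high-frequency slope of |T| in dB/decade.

Each pole contributes −20 dB/decade at high frequency; each zero contributes +20 dB/decade.
Net: 0 zero(s) − 1 pole(s) → -20 dB/decade.

-20 dB/decade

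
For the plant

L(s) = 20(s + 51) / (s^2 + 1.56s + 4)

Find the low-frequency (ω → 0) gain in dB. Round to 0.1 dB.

L(0) = 20·51 / 4 = 255
20 log₁₀(255) ≈ 48.13 dB

48.1 dB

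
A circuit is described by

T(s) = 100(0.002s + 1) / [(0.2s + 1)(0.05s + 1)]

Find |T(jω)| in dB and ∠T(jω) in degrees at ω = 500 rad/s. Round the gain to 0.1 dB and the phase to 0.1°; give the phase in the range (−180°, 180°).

-25.0 dB, -132.1°

At ω = 500 rad/s:
zero (1 + j500·0.002) = 1 + j1 → |·| ≈ 1.4142, ∠ ≈ 45.00°
pole (1 + j500·0.2) = 1 + j100 → |·| ≈ 100, ∠ ≈ 89.43°
pole (1 + j500·0.05) = 1 + j25 → |·| ≈ 25.02, ∠ ≈ 87.71°
|T| = 100 · 1.4142 / (100 · 25.02) ≈ 0.056523
Gain = 20 log₁₀(0.056523) ≈ -24.96 dB
∠T = (45.00°) − (89.43° + 87.71°) = -132.14°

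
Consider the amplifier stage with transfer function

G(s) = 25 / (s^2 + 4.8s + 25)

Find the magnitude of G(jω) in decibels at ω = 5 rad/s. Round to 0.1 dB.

At s = jω = j5:
quadratic: (j5)² + 4.8·j5 + 25 = 0 + j24 → |·| ≈ 24, ∠ ≈ 90.00°
|G| = 25 / 24 ≈ 1.0417
Gain = 20 log₁₀(1.0417) ≈ 0.35 dB

0.4 dB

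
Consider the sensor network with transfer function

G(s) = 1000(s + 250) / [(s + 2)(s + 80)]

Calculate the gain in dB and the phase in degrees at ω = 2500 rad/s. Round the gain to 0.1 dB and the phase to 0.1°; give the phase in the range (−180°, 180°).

-7.9 dB, -93.8°

At s = jω = j2500:
zero (s+250): 250 + j2500 → |·| = √(250²+2500²) = √6312500 ≈ 2512.5, ∠ = arctan(2500/250) ≈ 84.29°
pole (s+2): 2 + j2500 → |·| = √(2²+2500²) = √6250004 ≈ 2500, ∠ = arctan(2500/2) ≈ 89.95°
pole (s+80): 80 + j2500 → |·| = √(80²+2500²) = √6256400 ≈ 2501.3, ∠ = arctan(2500/80) ≈ 88.17°
|G| = 1000 · 2512.5 / 6.2532e+06 ≈ 0.40179
Gain = 20 log₁₀(0.40179) ≈ -7.92 dB
∠G = 84.29° − 178.12° = -93.83°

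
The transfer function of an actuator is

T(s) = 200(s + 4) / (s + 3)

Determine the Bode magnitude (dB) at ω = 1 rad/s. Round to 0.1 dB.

48.3 dB

At s = jω = j1:
zero (s+4): 4 + j1 → |·| = √(4²+1²) = √17 ≈ 4.1231, ∠ = arctan(1/4) ≈ 14.04°
pole (s+3): 3 + j1 → |·| = √(3²+1²) = √10 ≈ 3.1623, ∠ = arctan(1/3) ≈ 18.43°
|T| = 200 · 4.1231 / 3.1623 ≈ 260.77
Gain = 20 log₁₀(260.77) ≈ 48.33 dB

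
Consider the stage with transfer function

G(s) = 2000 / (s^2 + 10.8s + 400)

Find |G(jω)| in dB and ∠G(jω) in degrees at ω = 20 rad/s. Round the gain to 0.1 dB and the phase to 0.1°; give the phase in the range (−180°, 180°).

19.3 dB, -90.0°

At s = jω = j20:
quadratic: (j20)² + 10.8·j20 + 400 = 0 + j216 → |·| ≈ 216, ∠ ≈ 90.00°
|G| = 2000 / 216 ≈ 9.2593
Gain = 20 log₁₀(9.2593) ≈ 19.33 dB
∠G = 0.00° − 90.00° = -90.00°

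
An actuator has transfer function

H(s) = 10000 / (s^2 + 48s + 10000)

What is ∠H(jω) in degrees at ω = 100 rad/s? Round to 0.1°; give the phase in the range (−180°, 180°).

-90.0°

At s = jω = j100:
quadratic: (j100)² + 48·j100 + 10000 = 0 + j4800 → |·| ≈ 4800, ∠ ≈ 90.00°
∠H = 0.00° − 90.00° = -90.00°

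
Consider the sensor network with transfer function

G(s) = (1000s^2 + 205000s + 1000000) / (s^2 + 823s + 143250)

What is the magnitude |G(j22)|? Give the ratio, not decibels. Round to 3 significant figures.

Substitute s = j22:
Numerator: 1000(j22)^2 + 205000(j22) + 1000000 = 516000 + j4510000
Denominator: (j22)^2 + 823(j22) + 143250 = 142766 + j18106
|N| = √(516000² + 4510000²) ≈ 4.5394e+06, ∠N ≈ 83.47°
|D| = √(142766² + 18106²) ≈ 1.4391e+05, ∠D ≈ 7.23°
|G| = 4.5394e+06 / 1.4391e+05 ≈ 31.543

31.5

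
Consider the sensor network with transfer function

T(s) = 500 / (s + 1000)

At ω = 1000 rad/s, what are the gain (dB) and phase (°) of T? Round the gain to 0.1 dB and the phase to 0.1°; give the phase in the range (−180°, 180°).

Substitute s = j1000:
Numerator: 500 = 500 + j0
Denominator: (j1000) + 1000 = 1000 + j1000
|N| = √(500² + 0²) ≈ 500, ∠N ≈ 0.00°
|D| = √(1000² + 1000²) ≈ 1414.2, ∠D ≈ 45.00°
|T| = 500 / 1414.2 ≈ 0.35356
Gain = 20 log₁₀(0.35356) ≈ -9.03 dB
∠T = 0.00° − 45.00° = -45.00°

-9.0 dB, -45.0°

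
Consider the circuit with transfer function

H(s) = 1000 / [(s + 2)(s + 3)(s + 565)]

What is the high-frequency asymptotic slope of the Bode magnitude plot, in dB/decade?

Each pole contributes −20 dB/decade at high frequency; each zero contributes +20 dB/decade.
Net: 0 zero(s) − 3 pole(s) → -60 dB/decade.

-60 dB/decade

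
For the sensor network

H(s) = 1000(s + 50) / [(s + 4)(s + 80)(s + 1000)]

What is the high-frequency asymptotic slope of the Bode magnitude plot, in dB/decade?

Each pole contributes −20 dB/decade at high frequency; each zero contributes +20 dB/decade.
Net: 1 zero(s) − 3 pole(s) → -40 dB/decade.

-40 dB/decade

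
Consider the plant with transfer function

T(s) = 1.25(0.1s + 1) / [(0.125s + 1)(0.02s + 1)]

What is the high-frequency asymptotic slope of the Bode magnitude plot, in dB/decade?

Each pole contributes −20 dB/decade at high frequency; each zero contributes +20 dB/decade.
Net: 1 zero(s) − 2 pole(s) → -20 dB/decade.

-20 dB/decade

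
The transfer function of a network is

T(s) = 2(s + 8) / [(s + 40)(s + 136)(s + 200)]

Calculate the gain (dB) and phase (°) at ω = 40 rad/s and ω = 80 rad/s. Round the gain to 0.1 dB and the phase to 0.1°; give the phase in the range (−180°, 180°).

ω = 40: -86.0 dB, 6.0°; ω = 80: -85.5 dB, -31.4°

At s = jω = j40:
zero (s+8): 8 + j40 → |·| = √(8²+40²) = √1664 ≈ 40.792, ∠ = arctan(40/8) ≈ 78.69°
pole (s+40): 40 + j40 → |·| = √(40²+40²) = √3200 ≈ 56.569, ∠ = arctan(40/40) ≈ 45.00°
pole (s+136): 136 + j40 → |·| = √(136²+40²) = √20096 ≈ 141.76, ∠ = arctan(40/136) ≈ 16.39°
pole (s+200): 200 + j40 → |·| = √(200²+40²) = √41600 ≈ 203.96, ∠ = arctan(40/200) ≈ 11.31°
|T| = 2 · 40.792 / 1.6356e+06 ≈ 4.988e-05
Gain = 20 log₁₀(4.988e-05) ≈ -86.04 dB
∠T = 78.69° − 72.70° = 5.99°

At s = jω = j80:
zero (s+8): 8 + j80 → |·| = √(8²+80²) = √6464 ≈ 80.399, ∠ = arctan(80/8) ≈ 84.29°
pole (s+40): 40 + j80 → |·| = √(40²+80²) = √8000 ≈ 89.443, ∠ = arctan(80/40) ≈ 63.43°
pole (s+136): 136 + j80 → |·| = √(136²+80²) = √24896 ≈ 157.78, ∠ = arctan(80/136) ≈ 30.47°
pole (s+200): 200 + j80 → |·| = √(200²+80²) = √46400 ≈ 215.41, ∠ = arctan(80/200) ≈ 21.80°
|T| = 2 · 80.399 / 3.0399e+06 ≈ 5.2896e-05
Gain = 20 log₁₀(5.2896e-05) ≈ -85.53 dB
∠T = 84.29° − 115.70° = -31.41°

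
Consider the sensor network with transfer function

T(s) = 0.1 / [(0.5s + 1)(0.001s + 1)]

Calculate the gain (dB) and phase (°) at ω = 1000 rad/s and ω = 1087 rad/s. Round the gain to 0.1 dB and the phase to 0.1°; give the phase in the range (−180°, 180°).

At ω = 1000 rad/s:
pole (1 + j1000·0.5) = 1 + j500 → |·| ≈ 500, ∠ ≈ 89.89°
pole (1 + j1000·0.001) = 1 + j1 → |·| ≈ 1.4142, ∠ ≈ 45.00°
|T| = 0.1 · 1 / (500 · 1.4142) ≈ 0.00014142
Gain = 20 log₁₀(0.00014142) ≈ -76.99 dB
∠T = (0°) − (89.89° + 45.00°) = -134.89°

At ω = 1087 rad/s:
pole (1 + j1087·0.5) = 1 + j543.5 → |·| ≈ 543.5, ∠ ≈ 89.89°
pole (1 + j1087·0.001) = 1 + j1.087 → |·| ≈ 1.477, ∠ ≈ 47.39°
|T| = 0.1 · 1 / (543.5 · 1.477) ≈ 0.00012457
Gain = 20 log₁₀(0.00012457) ≈ -78.09 dB
∠T = (0°) − (89.89° + 47.39°) = -137.28°

ω = 1000: -77.0 dB, -134.9°; ω = 1087: -78.1 dB, -137.3°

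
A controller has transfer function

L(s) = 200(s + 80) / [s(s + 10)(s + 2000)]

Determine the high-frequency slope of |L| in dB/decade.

-40 dB/decade

Each pole contributes −20 dB/decade at high frequency; each zero contributes +20 dB/decade.
Net: 1 zero(s) − 3 pole(s) → -40 dB/decade.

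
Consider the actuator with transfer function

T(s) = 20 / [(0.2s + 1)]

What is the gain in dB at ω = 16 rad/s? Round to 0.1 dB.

At ω = 16 rad/s:
pole (1 + j16·0.2) = 1 + j3.2 → |·| ≈ 3.3526, ∠ ≈ 72.65°
|T| = 20 · 1 / (3.3526) ≈ 5.9655
Gain = 20 log₁₀(5.9655) ≈ 15.51 dB

15.5 dB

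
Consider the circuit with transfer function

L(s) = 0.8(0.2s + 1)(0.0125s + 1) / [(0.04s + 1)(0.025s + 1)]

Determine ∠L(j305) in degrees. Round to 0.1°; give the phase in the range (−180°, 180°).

-3.5°

At ω = 305 rad/s:
zero (1 + j305·0.2) = 1 + j61 → |·| ≈ 61.008, ∠ ≈ 89.06°
zero (1 + j305·0.0125) = 1 + j3.8125 → |·| ≈ 3.9415, ∠ ≈ 75.30°
pole (1 + j305·0.04) = 1 + j12.2 → |·| ≈ 12.241, ∠ ≈ 85.31°
pole (1 + j305·0.025) = 1 + j7.625 → |·| ≈ 7.6903, ∠ ≈ 82.53°
∠L = (89.06° + 75.30°) − (85.31° + 82.53°) = -3.48°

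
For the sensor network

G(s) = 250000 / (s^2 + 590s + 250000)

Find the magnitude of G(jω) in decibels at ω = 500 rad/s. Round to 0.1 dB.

-1.4 dB

At s = jω = j500:
quadratic: (j500)² + 590·j500 + 250000 = 0 + j295000 → |·| ≈ 2.95e+05, ∠ ≈ 90.00°
|G| = 250000 / 2.95e+05 ≈ 0.84746
Gain = 20 log₁₀(0.84746) ≈ -1.44 dB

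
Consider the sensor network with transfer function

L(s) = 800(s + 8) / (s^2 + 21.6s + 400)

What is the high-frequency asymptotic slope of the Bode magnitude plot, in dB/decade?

Each pole contributes −20 dB/decade at high frequency; each zero contributes +20 dB/decade.
Net: 1 zero(s) − 2 pole(s) → -20 dB/decade.

-20 dB/decade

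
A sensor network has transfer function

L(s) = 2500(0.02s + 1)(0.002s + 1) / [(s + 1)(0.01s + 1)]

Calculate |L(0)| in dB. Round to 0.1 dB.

68.0 dB

L(0) = 2500 · 1 / 1 = 2500
20 log₁₀(2500) ≈ 67.96 dB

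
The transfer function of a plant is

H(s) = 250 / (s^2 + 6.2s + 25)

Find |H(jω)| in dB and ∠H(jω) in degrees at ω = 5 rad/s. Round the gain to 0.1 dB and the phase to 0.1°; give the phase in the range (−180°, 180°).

18.1 dB, -90.0°

At s = jω = j5:
quadratic: (j5)² + 6.2·j5 + 25 = 0 + j31 → |·| ≈ 31, ∠ ≈ 90.00°
|H| = 250 / 31 ≈ 8.0645
Gain = 20 log₁₀(8.0645) ≈ 18.13 dB
∠H = 0.00° − 90.00° = -90.00°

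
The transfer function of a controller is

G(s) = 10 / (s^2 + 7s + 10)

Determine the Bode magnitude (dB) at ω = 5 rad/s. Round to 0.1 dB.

Substitute s = j5:
Numerator: 10 = 10 + j0
Denominator: (j5)^2 + 7(j5) + 10 = -15 + j35
|N| = √(10² + 0²) ≈ 10, ∠N ≈ 0.00°
|D| = √(15² + 35²) ≈ 38.079, ∠D ≈ 113.20°
|G| = 10 / 38.079 ≈ 0.26261
Gain = 20 log₁₀(0.26261) ≈ -11.61 dB

-11.6 dB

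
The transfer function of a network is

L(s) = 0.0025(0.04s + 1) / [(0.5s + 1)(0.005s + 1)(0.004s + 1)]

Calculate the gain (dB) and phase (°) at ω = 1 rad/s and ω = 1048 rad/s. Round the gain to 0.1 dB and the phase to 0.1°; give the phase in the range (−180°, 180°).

ω = 1: -53.0 dB, -24.8°; ω = 1048: -101.2 dB, -157.0°

At ω = 1 rad/s:
zero (1 + j1·0.04) = 1 + j0.04 → |·| ≈ 1.0008, ∠ ≈ 2.29°
pole (1 + j1·0.5) = 1 + j0.5 → |·| ≈ 1.118, ∠ ≈ 26.57°
pole (1 + j1·0.005) = 1 + j0.005 → |·| ≈ 1, ∠ ≈ 0.29°
pole (1 + j1·0.004) = 1 + j0.004 → |·| ≈ 1, ∠ ≈ 0.23°
|L| = 0.0025 · 1.0008 / (1.118 · 1 · 1) ≈ 0.0022379
Gain = 20 log₁₀(0.0022379) ≈ -53.00 dB
∠L = (2.29°) − (26.57° + 0.29° + 0.23°) = -24.80°

At ω = 1048 rad/s:
zero (1 + j1048·0.04) = 1 + j41.92 → |·| ≈ 41.932, ∠ ≈ 88.63°
pole (1 + j1048·0.5) = 1 + j524 → |·| ≈ 524, ∠ ≈ 89.89°
pole (1 + j1048·0.005) = 1 + j5.24 → |·| ≈ 5.3346, ∠ ≈ 79.20°
pole (1 + j1048·0.004) = 1 + j4.192 → |·| ≈ 4.3096, ∠ ≈ 76.58°
|L| = 0.0025 · 41.932 / (524 · 5.3346 · 4.3096) ≈ 8.7019e-06
Gain = 20 log₁₀(8.7019e-06) ≈ -101.21 dB
∠L = (88.63°) − (89.89° + 79.20° + 76.58°) = -157.04°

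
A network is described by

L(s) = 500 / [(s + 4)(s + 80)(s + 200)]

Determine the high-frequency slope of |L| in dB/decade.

-60 dB/decade

Each pole contributes −20 dB/decade at high frequency; each zero contributes +20 dB/decade.
Net: 0 zero(s) − 3 pole(s) → -60 dB/decade.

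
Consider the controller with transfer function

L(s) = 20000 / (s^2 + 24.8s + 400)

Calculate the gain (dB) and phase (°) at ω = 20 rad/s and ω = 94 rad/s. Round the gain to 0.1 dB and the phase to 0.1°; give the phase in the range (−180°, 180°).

ω = 20: 32.1 dB, -90.0°; ω = 94: 7.2 dB, -164.6°

At s = jω = j20:
quadratic: (j20)² + 24.8·j20 + 400 = 0 + j496 → |·| ≈ 496, ∠ ≈ 90.00°
|L| = 20000 / 496 ≈ 40.323
Gain = 20 log₁₀(40.323) ≈ 32.11 dB
∠L = 0.00° − 90.00° = -90.00°

At s = jω = j94:
quadratic: (j94)² + 24.8·j94 + 400 = -8436 + j2331.2 → |·| ≈ 8752.2, ∠ ≈ 164.55°
|L| = 20000 / 8752.2 ≈ 2.2851
Gain = 20 log₁₀(2.2851) ≈ 7.18 dB
∠L = 0.00° − 164.55° = -164.55°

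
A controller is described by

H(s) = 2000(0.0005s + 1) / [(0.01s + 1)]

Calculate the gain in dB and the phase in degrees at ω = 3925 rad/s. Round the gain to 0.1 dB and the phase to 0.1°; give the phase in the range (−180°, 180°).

At ω = 3925 rad/s:
zero (1 + j3925·0.0005) = 1 + j1.9625 → |·| ≈ 2.2026, ∠ ≈ 63.00°
pole (1 + j3925·0.01) = 1 + j39.25 → |·| ≈ 39.263, ∠ ≈ 88.54°
|H| = 2000 · 2.2026 / (39.263) ≈ 112.2
Gain = 20 log₁₀(112.2) ≈ 41.00 dB
∠H = (63.00°) − (88.54°) = -25.54°

41.0 dB, -25.5°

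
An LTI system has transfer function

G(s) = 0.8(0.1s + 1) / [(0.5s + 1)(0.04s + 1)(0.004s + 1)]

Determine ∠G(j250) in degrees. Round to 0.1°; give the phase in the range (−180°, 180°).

At ω = 250 rad/s:
zero (1 + j250·0.1) = 1 + j25 → |·| ≈ 25.02, ∠ ≈ 87.71°
pole (1 + j250·0.5) = 1 + j125 → |·| ≈ 125, ∠ ≈ 89.54°
pole (1 + j250·0.04) = 1 + j10 → |·| ≈ 10.05, ∠ ≈ 84.29°
pole (1 + j250·0.004) = 1 + j1 → |·| ≈ 1.4142, ∠ ≈ 45.00°
∠G = (87.71°) − (89.54° + 84.29° + 45.00°) = -131.12°

-131.1°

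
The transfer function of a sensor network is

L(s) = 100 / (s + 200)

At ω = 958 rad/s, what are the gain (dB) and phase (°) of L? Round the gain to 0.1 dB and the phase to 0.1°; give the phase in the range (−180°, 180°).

-19.8 dB, -78.2°

At s = jω = j958:
pole (s+200): 200 + j958 → |·| = √(200²+958²) = √957764 ≈ 978.65, ∠ = arctan(958/200) ≈ 78.21°
|L| = 100 / 978.65 ≈ 0.10218
Gain = 20 log₁₀(0.10218) ≈ -19.81 dB
∠L = 0.00° − 78.21° = -78.21°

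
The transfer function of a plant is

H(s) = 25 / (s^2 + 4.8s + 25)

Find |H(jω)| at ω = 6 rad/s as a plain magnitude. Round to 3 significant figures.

At s = jω = j6:
quadratic: (j6)² + 4.8·j6 + 25 = -11 + j28.8 → |·| ≈ 30.829, ∠ ≈ 110.90°
|H| = 25 / 30.829 ≈ 0.81092

0.811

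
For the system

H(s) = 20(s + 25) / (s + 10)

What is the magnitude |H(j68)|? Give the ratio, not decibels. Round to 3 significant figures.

21.1

At s = jω = j68:
zero (s+25): 25 + j68 → |·| = √(25²+68²) = √5249 ≈ 72.45, ∠ = arctan(68/25) ≈ 69.81°
pole (s+10): 10 + j68 → |·| = √(10²+68²) = √4724 ≈ 68.731, ∠ = arctan(68/10) ≈ 81.63°
|H| = 20 · 72.45 / 68.731 ≈ 21.082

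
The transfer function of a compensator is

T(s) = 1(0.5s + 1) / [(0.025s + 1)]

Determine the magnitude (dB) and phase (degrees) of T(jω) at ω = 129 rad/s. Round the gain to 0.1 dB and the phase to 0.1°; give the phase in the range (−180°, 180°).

25.6 dB, 16.3°

At ω = 129 rad/s:
zero (1 + j129·0.5) = 1 + j64.5 → |·| ≈ 64.508, ∠ ≈ 89.11°
pole (1 + j129·0.025) = 1 + j3.225 → |·| ≈ 3.3765, ∠ ≈ 72.77°
|T| = 1 · 64.508 / (3.3765) ≈ 19.105
Gain = 20 log₁₀(19.105) ≈ 25.62 dB
∠T = (89.11°) − (72.77°) = 16.34°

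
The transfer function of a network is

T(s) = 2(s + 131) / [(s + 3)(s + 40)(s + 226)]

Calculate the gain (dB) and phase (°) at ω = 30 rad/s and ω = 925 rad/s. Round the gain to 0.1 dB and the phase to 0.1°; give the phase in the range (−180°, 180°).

At s = jω = j30:
zero (s+131): 131 + j30 → |·| = √(131²+30²) = √18061 ≈ 134.39, ∠ = arctan(30/131) ≈ 12.90°
pole (s+3): 3 + j30 → |·| = √(3²+30²) = √909 ≈ 30.15, ∠ = arctan(30/3) ≈ 84.29°
pole (s+40): 40 + j30 → |·| = √(40²+30²) = √2500 ≈ 50, ∠ = arctan(30/40) ≈ 36.87°
pole (s+226): 226 + j30 → |·| = √(226²+30²) = √51976 ≈ 227.98, ∠ = arctan(30/226) ≈ 7.56°
|T| = 2 · 134.39 / 3.4368e+05 ≈ 0.00078206
Gain = 20 log₁₀(0.00078206) ≈ -62.14 dB
∠T = 12.90° − 128.72° = -115.82°

At s = jω = j925:
zero (s+131): 131 + j925 → |·| = √(131²+925²) = √872786 ≈ 934.23, ∠ = arctan(925/131) ≈ 81.94°
pole (s+3): 3 + j925 → |·| = √(3²+925²) = √855634 ≈ 925, ∠ = arctan(925/3) ≈ 89.81°
pole (s+40): 40 + j925 → |·| = √(40²+925²) = √857225 ≈ 925.86, ∠ = arctan(925/40) ≈ 87.52°
pole (s+226): 226 + j925 → |·| = √(226²+925²) = √906701 ≈ 952.21, ∠ = arctan(925/226) ≈ 76.27°
|T| = 2 · 934.23 / 8.1549e+08 ≈ 2.2912e-06
Gain = 20 log₁₀(2.2912e-06) ≈ -112.80 dB
∠T = 81.94° − 253.60° = -171.66°

ω = 30: -62.1 dB, -115.8°; ω = 925: -112.8 dB, -171.7°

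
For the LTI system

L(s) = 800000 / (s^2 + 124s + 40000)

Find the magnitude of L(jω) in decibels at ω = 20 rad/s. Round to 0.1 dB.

26.1 dB

At s = jω = j20:
quadratic: (j20)² + 124·j20 + 40000 = 39600 + j2480 → |·| ≈ 39678, ∠ ≈ 3.58°
|L| = 800000 / 39678 ≈ 20.162
Gain = 20 log₁₀(20.162) ≈ 26.09 dB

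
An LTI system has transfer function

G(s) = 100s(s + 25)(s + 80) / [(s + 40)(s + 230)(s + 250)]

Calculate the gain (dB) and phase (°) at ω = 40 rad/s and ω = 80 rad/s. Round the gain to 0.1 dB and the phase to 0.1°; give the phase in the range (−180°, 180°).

ω = 40: 14.1 dB, 110.6°; ω = 80: 22.5 dB, 107.3°

At s = jω = j40:
zero (s+25): 25 + j40 → |·| = √(25²+40²) = √2225 ≈ 47.17, ∠ = arctan(40/25) ≈ 57.99°
zero (s+80): 80 + j40 → |·| = √(80²+40²) = √8000 ≈ 89.443, ∠ = arctan(40/80) ≈ 26.57°
zero at origin: s = j40 → |·| = 40, ∠ = 90.00°
pole (s+40): 40 + j40 → |·| = √(40²+40²) = √3200 ≈ 56.569, ∠ = arctan(40/40) ≈ 45.00°
pole (s+230): 230 + j40 → |·| = √(230²+40²) = √54500 ≈ 233.45, ∠ = arctan(40/230) ≈ 9.87°
pole (s+250): 250 + j40 → |·| = √(250²+40²) = √64100 ≈ 253.18, ∠ = arctan(40/250) ≈ 9.09°
|G| = 100 · 1.6876e+05 / 3.3435e+06 ≈ 5.0474
Gain = 20 log₁₀(5.0474) ≈ 14.06 dB
∠G = 174.56° − 63.96° = 110.60°

At s = jω = j80:
zero (s+25): 25 + j80 → |·| = √(25²+80²) = √7025 ≈ 83.815, ∠ = arctan(80/25) ≈ 72.65°
zero (s+80): 80 + j80 → |·| = √(80²+80²) = √12800 ≈ 113.14, ∠ = arctan(80/80) ≈ 45.00°
zero at origin: s = j80 → |·| = 80, ∠ = 90.00°
pole (s+40): 40 + j80 → |·| = √(40²+80²) = √8000 ≈ 89.443, ∠ = arctan(80/40) ≈ 63.43°
pole (s+230): 230 + j80 → |·| = √(230²+80²) = √59300 ≈ 243.52, ∠ = arctan(80/230) ≈ 19.18°
pole (s+250): 250 + j80 → |·| = √(250²+80²) = √68900 ≈ 262.49, ∠ = arctan(80/250) ≈ 17.74°
|G| = 100 · 7.5863e+05 / 5.7173e+06 ≈ 13.269
Gain = 20 log₁₀(13.269) ≈ 22.46 dB
∠G = 207.65° − 100.35° = 107.30°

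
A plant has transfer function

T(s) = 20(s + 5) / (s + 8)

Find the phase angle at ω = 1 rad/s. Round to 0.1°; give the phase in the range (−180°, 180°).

4.2°

At s = jω = j1:
zero (s+5): 5 + j1 → |·| = √(5²+1²) = √26 ≈ 5.099, ∠ = arctan(1/5) ≈ 11.31°
pole (s+8): 8 + j1 → |·| = √(8²+1²) = √65 ≈ 8.0623, ∠ = arctan(1/8) ≈ 7.13°
∠T = 11.31° − 7.13° = 4.18°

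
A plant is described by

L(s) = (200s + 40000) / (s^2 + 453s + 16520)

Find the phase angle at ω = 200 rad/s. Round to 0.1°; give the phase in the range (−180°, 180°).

Substitute s = j200:
Numerator: 200(j200) + 40000 = 40000 + j40000
Denominator: (j200)^2 + 453(j200) + 16520 = -23480 + j90600
|N| = √(40000² + 40000²) ≈ 56569, ∠N ≈ 45.00°
|D| = √(23480² + 90600²) ≈ 93593, ∠D ≈ 104.53°
∠L = 45.00° − 104.53° = -59.53°

-59.5°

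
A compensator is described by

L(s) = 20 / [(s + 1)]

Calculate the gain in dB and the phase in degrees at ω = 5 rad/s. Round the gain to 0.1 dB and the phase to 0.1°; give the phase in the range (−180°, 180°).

11.9 dB, -78.7°

At ω = 5 rad/s:
pole (1 + j5·1) = 1 + j5 → |·| ≈ 5.099, ∠ ≈ 78.69°
|L| = 20 · 1 / (5.099) ≈ 3.9223
Gain = 20 log₁₀(3.9223) ≈ 11.87 dB
∠L = (0°) − (78.69°) = -78.69°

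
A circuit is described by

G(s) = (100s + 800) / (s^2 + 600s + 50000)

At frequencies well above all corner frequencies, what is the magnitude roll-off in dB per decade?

Each pole contributes −20 dB/decade at high frequency; each zero contributes +20 dB/decade.
Net: 1 zero(s) − 2 pole(s) → -20 dB/decade.

-20 dB/decade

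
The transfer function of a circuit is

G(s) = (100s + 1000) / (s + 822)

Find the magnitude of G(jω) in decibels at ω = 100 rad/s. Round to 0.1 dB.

21.7 dB

Substitute s = j100:
Numerator: 100(j100) + 1000 = 1000 + j10000
Denominator: (j100) + 822 = 822 + j100
|N| = √(1000² + 10000²) ≈ 10050, ∠N ≈ 84.29°
|D| = √(822² + 100²) ≈ 828.06, ∠D ≈ 6.94°
|G| = 10050 / 828.06 ≈ 12.137
Gain = 20 log₁₀(12.137) ≈ 21.68 dB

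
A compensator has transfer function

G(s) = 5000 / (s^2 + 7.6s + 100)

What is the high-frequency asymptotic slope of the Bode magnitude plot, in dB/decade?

-40 dB/decade

Each pole contributes −20 dB/decade at high frequency; each zero contributes +20 dB/decade.
Net: 0 zero(s) − 2 pole(s) → -40 dB/decade.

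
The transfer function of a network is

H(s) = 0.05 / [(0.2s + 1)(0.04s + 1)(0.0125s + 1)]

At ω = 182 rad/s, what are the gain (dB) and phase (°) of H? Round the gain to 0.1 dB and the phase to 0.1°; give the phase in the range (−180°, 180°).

At ω = 182 rad/s:
pole (1 + j182·0.2) = 1 + j36.4 → |·| ≈ 36.414, ∠ ≈ 88.43°
pole (1 + j182·0.04) = 1 + j7.28 → |·| ≈ 7.3484, ∠ ≈ 82.18°
pole (1 + j182·0.0125) = 1 + j2.275 → |·| ≈ 2.4851, ∠ ≈ 66.27°
|H| = 0.05 · 1 / (36.414 · 7.3484 · 2.4851) ≈ 7.5191e-05
Gain = 20 log₁₀(7.5191e-05) ≈ -82.48 dB
∠H = (0°) − (88.43° + 82.18° + 66.27°) = -236.88° ≡ 123.12° (principal value)

-82.5 dB, 123.1°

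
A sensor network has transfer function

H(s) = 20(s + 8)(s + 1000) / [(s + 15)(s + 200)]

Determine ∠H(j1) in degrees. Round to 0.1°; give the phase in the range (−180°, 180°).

3.1°

At s = jω = j1:
zero (s+8): 8 + j1 → |·| = √(8²+1²) = √65 ≈ 8.0623, ∠ = arctan(1/8) ≈ 7.13°
zero (s+1000): 1000 + j1 → |·| = √(1000²+1²) = √1000001 ≈ 1000, ∠ = arctan(1/1000) ≈ 0.06°
pole (s+15): 15 + j1 → |·| = √(15²+1²) = √226 ≈ 15.033, ∠ = arctan(1/15) ≈ 3.81°
pole (s+200): 200 + j1 → |·| = √(200²+1²) = √40001 ≈ 200, ∠ = arctan(1/200) ≈ 0.29°
∠H = 7.19° − 4.10° = 3.09°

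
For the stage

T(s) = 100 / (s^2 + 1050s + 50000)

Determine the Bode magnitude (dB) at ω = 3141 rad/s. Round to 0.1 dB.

-100.3 dB

Substitute s = j3141:
Numerator: 100 = 100 + j0
Denominator: (j3141)^2 + 1050(j3141) + 50000 = -9815881 + j3298050
|N| = √(100² + 0²) ≈ 100, ∠N ≈ 0.00°
|D| = √(9815881² + 3298050²) ≈ 1.0355e+07, ∠D ≈ 161.43°
|T| = 100 / 1.0355e+07 ≈ 9.6572e-06
Gain = 20 log₁₀(9.6572e-06) ≈ -100.30 dB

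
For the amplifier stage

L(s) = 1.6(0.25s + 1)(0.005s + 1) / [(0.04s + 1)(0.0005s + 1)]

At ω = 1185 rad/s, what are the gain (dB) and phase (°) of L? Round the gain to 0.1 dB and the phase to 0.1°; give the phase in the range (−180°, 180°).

At ω = 1185 rad/s:
zero (1 + j1185·0.25) = 1 + j296.25 → |·| ≈ 296.25, ∠ ≈ 89.81°
zero (1 + j1185·0.005) = 1 + j5.925 → |·| ≈ 6.0088, ∠ ≈ 80.42°
pole (1 + j1185·0.04) = 1 + j47.4 → |·| ≈ 47.411, ∠ ≈ 88.79°
pole (1 + j1185·0.0005) = 1 + j0.5925 → |·| ≈ 1.1623, ∠ ≈ 30.65°
|L| = 1.6 · 296.25 · 6.0088 / (47.411 · 1.1623) ≈ 51.686
Gain = 20 log₁₀(51.686) ≈ 34.27 dB
∠L = (89.81° + 80.42°) − (88.79° + 30.65°) = 50.79°

34.3 dB, 50.8°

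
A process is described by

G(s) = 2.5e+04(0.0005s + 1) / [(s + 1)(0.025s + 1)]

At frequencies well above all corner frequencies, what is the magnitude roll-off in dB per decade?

Each pole contributes −20 dB/decade at high frequency; each zero contributes +20 dB/decade.
Net: 1 zero(s) − 2 pole(s) → -20 dB/decade.

-20 dB/decade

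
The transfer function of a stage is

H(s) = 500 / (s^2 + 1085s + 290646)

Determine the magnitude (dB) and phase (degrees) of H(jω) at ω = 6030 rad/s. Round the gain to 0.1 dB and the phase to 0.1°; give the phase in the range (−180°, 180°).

Substitute s = j6030:
Numerator: 500 = 500 + j0
Denominator: (j6030)^2 + 1085(j6030) + 290646 = -36070254 + j6542550
|N| = √(500² + 0²) ≈ 500, ∠N ≈ 0.00°
|D| = √(36070254² + 6542550²) ≈ 3.6659e+07, ∠D ≈ 169.72°
|H| = 500 / 3.6659e+07 ≈ 1.3639e-05
Gain = 20 log₁₀(1.3639e-05) ≈ -97.30 dB
∠H = 0.00° − 169.72° = -169.72°

-97.3 dB, -169.7°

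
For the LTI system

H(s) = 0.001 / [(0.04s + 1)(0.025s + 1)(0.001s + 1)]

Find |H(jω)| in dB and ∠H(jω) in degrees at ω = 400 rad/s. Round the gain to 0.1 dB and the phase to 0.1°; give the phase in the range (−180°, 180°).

At ω = 400 rad/s:
pole (1 + j400·0.04) = 1 + j16 → |·| ≈ 16.031, ∠ ≈ 86.42°
pole (1 + j400·0.025) = 1 + j10 → |·| ≈ 10.05, ∠ ≈ 84.29°
pole (1 + j400·0.001) = 1 + j0.4 → |·| ≈ 1.077, ∠ ≈ 21.80°
|H| = 0.001 · 1 / (16.031 · 10.05 · 1.077) ≈ 5.7631e-06
Gain = 20 log₁₀(5.7631e-06) ≈ -104.79 dB
∠H = (0°) − (86.42° + 84.29° + 21.80°) = -192.51° ≡ 167.49° (principal value)

-104.8 dB, 167.5°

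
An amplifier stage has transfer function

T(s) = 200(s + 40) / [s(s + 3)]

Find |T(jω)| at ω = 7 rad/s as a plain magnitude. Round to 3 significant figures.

152

At s = jω = j7:
zero (s+40): 40 + j7 → |·| = √(40²+7²) = √1649 ≈ 40.608, ∠ = arctan(7/40) ≈ 9.93°
pole (s+3): 3 + j7 → |·| = √(3²+7²) = √58 ≈ 7.6158, ∠ = arctan(7/3) ≈ 66.80°
pole at origin: |s| = 7, ∠ = 90.00° (in denominator)
|T| = 200 · 40.608 / 53.311 ≈ 152.34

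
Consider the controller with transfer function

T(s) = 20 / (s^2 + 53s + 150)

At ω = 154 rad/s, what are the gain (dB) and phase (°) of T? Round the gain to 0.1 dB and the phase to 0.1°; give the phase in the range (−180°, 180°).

-61.9 dB, -160.9°

Substitute s = j154:
Numerator: 20 = 20 + j0
Denominator: (j154)^2 + 53(j154) + 150 = -23566 + j8162
|N| = √(20² + 0²) ≈ 20, ∠N ≈ 0.00°
|D| = √(23566² + 8162²) ≈ 24939, ∠D ≈ 160.90°
|T| = 20 / 24939 ≈ 0.00080196
Gain = 20 log₁₀(0.00080196) ≈ -61.92 dB
∠T = 0.00° − 160.90° = -160.90°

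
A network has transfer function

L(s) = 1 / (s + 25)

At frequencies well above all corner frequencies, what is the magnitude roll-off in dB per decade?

Each pole contributes −20 dB/decade at high frequency; each zero contributes +20 dB/decade.
Net: 0 zero(s) − 1 pole(s) → -20 dB/decade.

-20 dB/decade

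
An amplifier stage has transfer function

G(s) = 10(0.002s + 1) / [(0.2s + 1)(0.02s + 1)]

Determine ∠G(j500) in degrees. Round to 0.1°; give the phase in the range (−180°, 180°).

-128.7°

At ω = 500 rad/s:
zero (1 + j500·0.002) = 1 + j1 → |·| ≈ 1.4142, ∠ ≈ 45.00°
pole (1 + j500·0.2) = 1 + j100 → |·| ≈ 100, ∠ ≈ 89.43°
pole (1 + j500·0.02) = 1 + j10 → |·| ≈ 10.05, ∠ ≈ 84.29°
∠G = (45.00°) − (89.43° + 84.29°) = -128.72°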